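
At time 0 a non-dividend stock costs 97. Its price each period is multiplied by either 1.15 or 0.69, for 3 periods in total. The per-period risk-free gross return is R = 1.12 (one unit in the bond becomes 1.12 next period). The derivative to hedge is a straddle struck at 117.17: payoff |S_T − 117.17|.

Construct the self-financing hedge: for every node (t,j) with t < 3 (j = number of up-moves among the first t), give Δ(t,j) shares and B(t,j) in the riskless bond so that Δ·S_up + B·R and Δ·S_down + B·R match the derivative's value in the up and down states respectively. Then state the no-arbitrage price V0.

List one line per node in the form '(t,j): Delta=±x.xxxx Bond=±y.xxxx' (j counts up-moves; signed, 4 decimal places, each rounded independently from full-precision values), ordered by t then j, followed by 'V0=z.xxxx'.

(0,0): Delta=-0.0522 Bond=26.7601
(1,0): Delta=-1.0000 Bond=93.4072
(1,1): Delta=-0.0125 Bond=25.5456
(2,0): Delta=-1.0000 Bond=104.6161
(2,1): Delta=-1.0000 Bond=104.6161
(2,2): Delta=0.0288 Bond=23.3084
V0=21.6962

No-arbitrage ⇒ martingale measure with p* = (R−d)/(u−d) = 0.9348.
Terminal values V(3,·): V(3,0)=85.3046, V(3,1)=64.0610, V(3,2)=28.6551, V(3,3)=30.3549
(2,0): S=46.1817. Δ = (V_up−V_dn)/(S_up−S_dn) = (64.0610−85.3046)/(53.1090−31.8654) = -1.0000. V = [p*·64.0610 + (1−p*)·85.3046]/1.12 = 58.4344. B = V − Δ·S = 104.6161.
(2,1): S=76.9695. Δ = (V_up−V_dn)/(S_up−S_dn) = (28.6551−64.0610)/(88.5149−53.1090) = -1.0000. V = [p*·28.6551 + (1−p*)·64.0610]/1.12 = 27.6466. B = V − Δ·S = 104.6161.
(2,2): S=128.2825. Δ = (V_up−V_dn)/(S_up−S_dn) = (30.3549−28.6551)/(147.5249−88.5149) = 0.0288. V = [p*·30.3549 + (1−p*)·28.6551]/1.12 = 27.0036. B = V − Δ·S = 23.3084.
(1,0): S=66.9300. Δ = (V_up−V_dn)/(S_up−S_dn) = (27.6466−58.4344)/(76.9695−46.1817) = -1.0000. V = [p*·27.6466 + (1−p*)·58.4344]/1.12 = 26.4772. B = V − Δ·S = 93.4072.
(1,1): S=111.5500. Δ = (V_up−V_dn)/(S_up−S_dn) = (27.0036−27.6466)/(128.2825−76.9695) = -0.0125. V = [p*·27.0036 + (1−p*)·27.6466]/1.12 = 24.1478. B = V − Δ·S = 25.5456.
(0,0): S=97.0000. Δ = (V_up−V_dn)/(S_up−S_dn) = (24.1478−26.4772)/(111.5500−66.9300) = -0.0522. V = [p*·24.1478 + (1−p*)·26.4772]/1.12 = 21.6962. B = V − Δ·S = 26.7601.
Self-financing check: at every node Δ·S+B equals the discounted successor values.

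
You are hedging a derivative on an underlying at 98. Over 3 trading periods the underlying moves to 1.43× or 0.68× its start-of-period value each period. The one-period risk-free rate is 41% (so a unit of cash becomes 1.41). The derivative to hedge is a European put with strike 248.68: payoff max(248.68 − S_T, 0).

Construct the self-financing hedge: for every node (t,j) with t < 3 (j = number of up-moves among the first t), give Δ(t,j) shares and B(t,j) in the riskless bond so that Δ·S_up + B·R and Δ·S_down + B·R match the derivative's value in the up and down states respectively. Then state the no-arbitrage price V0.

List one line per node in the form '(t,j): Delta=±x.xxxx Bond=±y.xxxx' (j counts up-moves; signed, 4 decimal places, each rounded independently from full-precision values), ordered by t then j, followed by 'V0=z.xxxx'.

(0,0): Delta=-0.7543 Bond=77.1014
(1,0): Delta=-1.0000 Bond=125.0843
(1,1): Delta=-0.7511 Bond=108.2644
(2,0): Delta=-1.0000 Bond=176.3688
(2,1): Delta=-1.0000 Bond=176.3688
(2,2): Delta=-0.7479 Bond=152.0031
V0=3.1768

No-arbitrage ⇒ martingale measure with p* = (R−d)/(u−d) = 0.9733.
Payoff layer (t=3): V(3,0)=217.8657, V(3,1)=183.8793, V(3,2)=112.4079, V(3,3)=0.0000
(2,0): S=45.3152. Δ = (V_up−V_dn)/(S_up−S_dn) = (183.8793−217.8657)/(64.8007−30.8143) = -1.0000. V = [p*·183.8793 + (1−p*)·217.8657]/1.41 = 131.0536. B = V − Δ·S = 176.3688.
(2,1): S=95.2952. Δ = (V_up−V_dn)/(S_up−S_dn) = (112.4079−183.8793)/(136.2721−64.8007) = -1.0000. V = [p*·112.4079 + (1−p*)·183.8793]/1.41 = 81.0736. B = V − Δ·S = 176.3688.
(2,2): S=200.4002. Δ = (V_up−V_dn)/(S_up−S_dn) = (0.0000−112.4079)/(286.5723−136.2721) = -0.7479. V = [p*·0.0000 + (1−p*)·112.4079]/1.41 = 2.1259. B = V − Δ·S = 152.0031.
(1,0): S=66.6400. Δ = (V_up−V_dn)/(S_up−S_dn) = (81.0736−131.0536)/(95.2952−45.3152) = -1.0000. V = [p*·81.0736 + (1−p*)·131.0536]/1.41 = 58.4443. B = V − Δ·S = 125.0843.
(1,1): S=140.1400. Δ = (V_up−V_dn)/(S_up−S_dn) = (2.1259−81.0736)/(200.4002−95.2952) = -0.7511. V = [p*·2.1259 + (1−p*)·81.0736]/1.41 = 3.0008. B = V − Δ·S = 108.2644.
(0,0): S=98.0000. Δ = (V_up−V_dn)/(S_up−S_dn) = (3.0008−58.4443)/(140.1400−66.6400) = -0.7543. V = [p*·3.0008 + (1−p*)·58.4443]/1.41 = 3.1768. B = V − Δ·S = 77.1014.
Self-financing check: at every node Δ·S+B equals the discounted successor values.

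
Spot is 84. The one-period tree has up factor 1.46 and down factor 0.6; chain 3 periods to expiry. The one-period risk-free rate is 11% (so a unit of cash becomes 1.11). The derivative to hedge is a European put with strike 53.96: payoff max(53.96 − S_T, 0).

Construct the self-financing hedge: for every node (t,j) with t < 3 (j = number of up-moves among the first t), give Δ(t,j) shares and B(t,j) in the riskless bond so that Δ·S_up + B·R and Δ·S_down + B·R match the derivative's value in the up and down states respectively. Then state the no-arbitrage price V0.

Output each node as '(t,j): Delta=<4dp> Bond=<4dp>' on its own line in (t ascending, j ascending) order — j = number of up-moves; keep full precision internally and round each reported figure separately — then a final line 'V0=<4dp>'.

(0,0): Delta=-0.1016 Bond=12.4127
(1,0): Delta=-0.3409 Bond=25.8391
(1,1): Delta=-0.0341 Bond=5.5008
(2,0): Delta=-1.0000 Bond=48.6126
(2,1): Delta=-0.1550 Bond=15.0032
(2,2): Delta=0.0000 Bond=0.0000
V0=3.8789

No-arbitrage ⇒ martingale measure with p* = (R−d)/(u−d) = 0.5930.
Payoff layer (t=3): V(3,0)=35.8160, V(3,1)=9.8096, V(3,2)=0.0000, V(3,3)=0.0000
  t=2,j=0: stock 30.2400 → up 44.1504 (V=9.8096), down 18.1440 (V=35.8160). Price 18.3726; hedge Δ=-1.0000, bond B=48.6126.
  t=2,j=1: stock 73.5840 → up 107.4326 (V=0.0000), down 44.1504 (V=9.8096). Price 3.5966; hedge Δ=-0.1550, bond B=15.0032.
  t=2,j=2: stock 179.0544 → up 261.4194 (V=0.0000), down 107.4326 (V=0.0000). Price 0.0000; hedge Δ=0.0000, bond B=0.0000.
  t=1,j=0: stock 50.4000 → up 73.5840 (V=3.5966), down 30.2400 (V=18.3726). Price 8.6578; hedge Δ=-0.3409, bond B=25.8391.
  t=1,j=1: stock 122.6400 → up 179.0544 (V=0.0000), down 73.5840 (V=3.5966). Price 1.3187; hedge Δ=-0.0341, bond B=5.5008.
  t=0,j=0: stock 84.0000 → up 122.6400 (V=1.3187), down 50.4000 (V=8.6578). Price 3.8789; hedge Δ=-0.1016, bond B=12.4127.
The time-0 hedge costs 3.8789, which is the no-arbitrage price.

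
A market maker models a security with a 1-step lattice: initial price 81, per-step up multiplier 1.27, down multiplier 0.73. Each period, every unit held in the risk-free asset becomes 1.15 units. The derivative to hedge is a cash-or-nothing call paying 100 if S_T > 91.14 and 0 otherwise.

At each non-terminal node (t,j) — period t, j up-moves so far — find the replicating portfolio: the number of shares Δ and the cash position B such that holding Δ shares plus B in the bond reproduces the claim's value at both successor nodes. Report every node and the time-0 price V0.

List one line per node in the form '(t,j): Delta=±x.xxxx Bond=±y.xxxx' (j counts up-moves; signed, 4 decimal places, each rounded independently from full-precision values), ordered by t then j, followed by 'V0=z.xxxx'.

(0,0): Delta=2.2862 Bond=-117.5523
V0=67.6329

The replicating-portfolio and risk-neutral prices coincide; use p* = (1.15−0.73)/(1.27−0.73) = 0.7778 for the latter.
Terminal values V(1,·): V(1,0)=0.0000, V(1,1)=100.0000
  t=0,j=0: stock 81.0000 → up 102.8700 (V=100.0000), down 59.1300 (V=0.0000). Price 67.6329; hedge Δ=2.2862, bond B=-117.5523.
Self-financing check: at every node Δ·S+B equals the discounted successor values.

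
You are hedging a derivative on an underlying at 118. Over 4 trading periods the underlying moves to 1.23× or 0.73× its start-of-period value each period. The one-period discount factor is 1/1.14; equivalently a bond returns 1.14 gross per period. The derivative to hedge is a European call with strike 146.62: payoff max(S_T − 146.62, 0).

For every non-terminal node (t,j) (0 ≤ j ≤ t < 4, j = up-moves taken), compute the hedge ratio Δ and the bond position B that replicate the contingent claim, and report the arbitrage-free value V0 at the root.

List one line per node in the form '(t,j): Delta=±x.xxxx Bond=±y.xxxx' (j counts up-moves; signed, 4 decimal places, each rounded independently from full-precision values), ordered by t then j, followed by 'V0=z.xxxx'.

Since d<R<u, set p* = (R−d)/(u−d) = 0.8200; price each node as the discounted p*-expectation of its children.
Terminal values V(4,·): V(4,0)=0.0000, V(4,1)=0.0000, V(4,2)=0.0000, V(4,3)=13.6751, V(4,4)=123.4662
(3,0): S=45.9040. Δ = (V_up−V_dn)/(S_up−S_dn) = (0.0000−0.0000)/(56.4619−33.5099) = 0.0000. V = [p*·0.0000 + (1−p*)·0.0000]/1.14 = 0.0000. B = V − Δ·S = 0.0000.
(3,1): S=77.3451. Δ = (V_up−V_dn)/(S_up−S_dn) = (0.0000−0.0000)/(95.1345−56.4619) = 0.0000. V = [p*·0.0000 + (1−p*)·0.0000]/1.14 = 0.0000. B = V − Δ·S = 0.0000.
(3,2): S=130.3212. Δ = (V_up−V_dn)/(S_up−S_dn) = (13.6751−0.0000)/(160.2951−95.1345) = 0.2099. V = [p*·13.6751 + (1−p*)·0.0000]/1.14 = 9.8365. B = V − Δ·S = -17.5137.
(3,3): S=219.5823. Δ = (V_up−V_dn)/(S_up−S_dn) = (123.4662−13.6751)/(270.0862−160.2951) = 1.0000. V = [p*·123.4662 + (1−p*)·13.6751]/1.14 = 90.9683. B = V − Δ·S = -128.6140.
(2,0): S=62.8822. Δ = (V_up−V_dn)/(S_up−S_dn) = (0.0000−0.0000)/(77.3451−45.9040) = 0.0000. V = [p*·0.0000 + (1−p*)·0.0000]/1.14 = 0.0000. B = V − Δ·S = 0.0000.
(2,1): S=105.9522. Δ = (V_up−V_dn)/(S_up−S_dn) = (9.8365−0.0000)/(130.3212−77.3451) = 0.1857. V = [p*·9.8365 + (1−p*)·0.0000]/1.14 = 7.0754. B = V − Δ·S = -12.5976.
(2,2): S=178.5222. Δ = (V_up−V_dn)/(S_up−S_dn) = (90.9683−9.8365)/(219.5823−130.3212) = 0.9089. V = [p*·90.9683 + (1−p*)·9.8365]/1.14 = 66.9864. B = V − Δ·S = -95.2772.
(1,0): S=86.1400. Δ = (V_up−V_dn)/(S_up−S_dn) = (7.0754−0.0000)/(105.9522−62.8822) = 0.1643. V = [p*·7.0754 + (1−p*)·0.0000]/1.14 = 5.0893. B = V − Δ·S = -9.0614.
(1,1): S=145.1400. Δ = (V_up−V_dn)/(S_up−S_dn) = (66.9864−7.0754)/(178.5222−105.9522) = 0.8256. V = [p*·66.9864 + (1−p*)·7.0754]/1.14 = 49.3004. B = V − Δ·S = -70.5218.
(0,0): S=118.0000. Δ = (V_up−V_dn)/(S_up−S_dn) = (49.3004−5.0893)/(145.1400−86.1400) = 0.7493. V = [p*·49.3004 + (1−p*)·5.0893]/1.14 = 36.2653. B = V − Δ·S = -52.1570.
Each (Δ,B) replicates both successor values, so the strategy is self-financing and V0 is arbitrage-free.

(0,0): Delta=0.7493 Bond=-52.1570
(1,0): Delta=0.1643 Bond=-9.0614
(1,1): Delta=0.8256 Bond=-70.5218
(2,0): Delta=0.0000 Bond=0.0000
(2,1): Delta=0.1857 Bond=-12.5976
(2,2): Delta=0.9089 Bond=-95.2772
(3,0): Delta=0.0000 Bond=0.0000
(3,1): Delta=0.0000 Bond=0.0000
(3,2): Delta=0.2099 Bond=-17.5137
(3,3): Delta=1.0000 Bond=-128.6140
V0=36.2653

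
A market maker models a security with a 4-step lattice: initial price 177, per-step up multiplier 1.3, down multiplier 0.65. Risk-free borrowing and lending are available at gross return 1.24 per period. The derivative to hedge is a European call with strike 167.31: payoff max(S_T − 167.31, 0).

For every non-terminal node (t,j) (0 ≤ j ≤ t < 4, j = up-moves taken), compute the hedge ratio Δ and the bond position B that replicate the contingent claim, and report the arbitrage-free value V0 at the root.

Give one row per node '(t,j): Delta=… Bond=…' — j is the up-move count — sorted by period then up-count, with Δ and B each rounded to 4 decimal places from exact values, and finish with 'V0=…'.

Since d<R<u, set p* = (R−d)/(u−d) = 0.9077; price each node as the discounted p*-expectation of its children.
At expiry t=4: V(4,0)=0.0000, V(4,1)=0.0000, V(4,2)=0.0000, V(4,3)=85.4549, V(4,4)=338.2197
Node (3,0) S=48.6086: V=(p*·0.0000+(1−p*)·0.0000)/1.24=0.0000; Δ=(0.0000−0.0000)/(63.1912−31.5956)=0.0000; B=V−Δ·S=0.0000
Node (3,1) S=97.2173: V=(p*·0.0000+(1−p*)·0.0000)/1.24=0.0000; Δ=(0.0000−0.0000)/(126.3824−63.1912)=0.0000; B=V−Δ·S=0.0000
Node (3,2) S=194.4345: V=(p*·85.4549+(1−p*)·0.0000)/1.24=62.5538; Δ=(85.4549−0.0000)/(252.7649−126.3824)=0.6762; B=V−Δ·S=-68.9152
Node (3,3) S=388.8690: V=(p*·338.2197+(1−p*)·85.4549)/1.24=253.9416; Δ=(338.2197−85.4549)/(505.5297−252.7649)=1.0000; B=V−Δ·S=-134.9274
Node (2,0) S=74.7825: V=(p*·0.0000+(1−p*)·0.0000)/1.24=0.0000; Δ=(0.0000−0.0000)/(97.2173−48.6086)=0.0000; B=V−Δ·S=0.0000
Node (2,1) S=149.5650: V=(p*·62.5538+(1−p*)·0.0000)/1.24=45.7900; Δ=(62.5538−0.0000)/(194.4345−97.2173)=0.6434; B=V−Δ·S=-50.4466
Node (2,2) S=299.1300: V=(p*·253.9416+(1−p*)·62.5538)/1.24=190.5444; Δ=(253.9416−62.5538)/(388.8690−194.4345)=0.9843; B=V−Δ·S=-103.8984
Node (1,0) S=115.0500: V=(p*·45.7900+(1−p*)·0.0000)/1.24=33.5187; Δ=(45.7900−0.0000)/(149.5650−74.7825)=0.6123; B=V−Δ·S=-36.9274
Node (1,1) S=230.1000: V=(p*·190.5444+(1−p*)·45.7900)/1.24=142.8891; Δ=(190.5444−45.7900)/(299.1300−149.5650)=0.9678; B=V−Δ·S=-79.8100
Node (0,0) S=177.0000: V=(p*·142.8891+(1−p*)·33.5187)/1.24=107.0914; Δ=(142.8891−33.5187)/(230.1000−115.0500)=0.9506; B=V−Δ·S=-61.1706
Root portfolio cost Δ·177+B reproduces V0=107.0914.

(0,0): Delta=0.9506 Bond=-61.1706
(1,0): Delta=0.6123 Bond=-36.9274
(1,1): Delta=0.9678 Bond=-79.8100
(2,0): Delta=0.0000 Bond=0.0000
(2,1): Delta=0.6434 Bond=-50.4466
(2,2): Delta=0.9843 Bond=-103.8984
(3,0): Delta=0.0000 Bond=0.0000
(3,1): Delta=0.0000 Bond=0.0000
(3,2): Delta=0.6762 Bond=-68.9152
(3,3): Delta=1.0000 Bond=-134.9274
V0=107.0914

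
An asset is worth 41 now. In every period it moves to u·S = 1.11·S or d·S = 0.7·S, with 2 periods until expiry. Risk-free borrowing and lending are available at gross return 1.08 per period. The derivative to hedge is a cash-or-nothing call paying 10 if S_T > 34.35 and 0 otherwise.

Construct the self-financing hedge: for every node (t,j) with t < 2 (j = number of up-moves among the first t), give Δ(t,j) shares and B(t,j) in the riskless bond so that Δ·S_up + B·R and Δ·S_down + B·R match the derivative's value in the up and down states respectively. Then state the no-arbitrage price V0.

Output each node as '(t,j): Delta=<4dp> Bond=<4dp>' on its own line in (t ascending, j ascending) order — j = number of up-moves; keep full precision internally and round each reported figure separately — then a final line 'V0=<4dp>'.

Under the risk-neutral measure, an up-move has probability p* = (R−d)/(u−d) = 0.9268 and values discount at R = 1.08.
Terminal values V(2,·): V(2,0)=0.0000, V(2,1)=0.0000, V(2,2)=10.0000
(1,0): S=28.7000. Δ = (V_up−V_dn)/(S_up−S_dn) = (0.0000−0.0000)/(31.8570−20.0900) = 0.0000. V = [p*·0.0000 + (1−p*)·0.0000]/1.08 = 0.0000. B = V − Δ·S = 0.0000.
(1,1): S=45.5100. Δ = (V_up−V_dn)/(S_up−S_dn) = (10.0000−0.0000)/(50.5161−31.8570) = 0.5359. V = [p*·10.0000 + (1−p*)·0.0000]/1.08 = 8.5818. B = V − Δ·S = -15.8085.
(0,0): S=41.0000. Δ = (V_up−V_dn)/(S_up−S_dn) = (8.5818−0.0000)/(45.5100−28.7000) = 0.5105. V = [p*·8.5818 + (1−p*)·0.0000]/1.08 = 7.3646. B = V − Δ·S = -13.5665.
Self-financing check: at every node Δ·S+B equals the discounted successor values.

(0,0): Delta=0.5105 Bond=-13.5665
(1,0): Delta=0.0000 Bond=0.0000
(1,1): Delta=0.5359 Bond=-15.8085
V0=7.3646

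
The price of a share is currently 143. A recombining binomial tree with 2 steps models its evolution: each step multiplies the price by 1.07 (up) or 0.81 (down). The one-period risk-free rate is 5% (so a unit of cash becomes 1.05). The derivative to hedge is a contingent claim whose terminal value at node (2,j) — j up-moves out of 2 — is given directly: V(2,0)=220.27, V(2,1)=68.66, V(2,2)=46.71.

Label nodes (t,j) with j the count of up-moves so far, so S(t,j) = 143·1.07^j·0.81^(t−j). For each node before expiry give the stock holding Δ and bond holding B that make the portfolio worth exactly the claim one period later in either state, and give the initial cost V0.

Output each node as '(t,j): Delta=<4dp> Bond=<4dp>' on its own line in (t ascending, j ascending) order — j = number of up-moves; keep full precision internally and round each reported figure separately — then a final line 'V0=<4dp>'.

(0,0): Delta=-0.8177 Bond=163.0634
(1,0): Delta=-5.0342 Bond=659.6128
(1,1): Delta=-0.5517 Bond=130.5168
V0=46.1262

Under the risk-neutral measure, an up-move has probability p* = (R−d)/(u−d) = 0.9231 and values discount at R = 1.05.
Terminal payoffs: V(2,0)=220.2700, V(2,1)=68.6600, V(2,2)=46.7100
Node (1,0) S=115.8300: V=(p*·68.6600+(1−p*)·220.2700)/1.05=76.4974; Δ=(68.6600−220.2700)/(123.9381−93.8223)=-5.0342; B=V−Δ·S=659.6128
Node (1,1) S=153.0100: V=(p*·46.7100+(1−p*)·68.6600)/1.05=46.0938; Δ=(46.7100−68.6600)/(163.7207−123.9381)=-0.5517; B=V−Δ·S=130.5168
Node (0,0) S=143.0000: V=(p*·46.0938+(1−p*)·76.4974)/1.05=46.1262; Δ=(46.0938−76.4974)/(153.0100−115.8300)=-0.8177; B=V−Δ·S=163.0634
Each (Δ,B) replicates both successor values, so the strategy is self-financing and V0 is arbitrage-free.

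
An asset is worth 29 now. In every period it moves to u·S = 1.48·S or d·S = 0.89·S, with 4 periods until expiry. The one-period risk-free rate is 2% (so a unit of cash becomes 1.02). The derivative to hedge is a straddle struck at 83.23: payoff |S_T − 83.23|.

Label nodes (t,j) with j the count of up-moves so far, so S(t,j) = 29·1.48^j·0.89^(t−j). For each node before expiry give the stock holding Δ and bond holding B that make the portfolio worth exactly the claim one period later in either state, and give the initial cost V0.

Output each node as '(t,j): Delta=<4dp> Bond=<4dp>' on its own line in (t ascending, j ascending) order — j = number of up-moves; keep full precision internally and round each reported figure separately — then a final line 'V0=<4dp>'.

No-arbitrage ⇒ martingale measure with p* = (R−d)/(u−d) = 0.2203.
At expiry t=4: V(4,0)=65.0348, V(4,1)=52.9727, V(4,2)=32.9145, V(4,3)=0.4407, V(4,4)=55.9077
  t=3,j=0: stock 20.4441 → up 30.2573 (V=52.9727), down 18.1952 (V=65.0348). Price 61.1539; hedge Δ=-1.0000, bond B=81.5980.
  t=3,j=1: stock 33.9969 → up 50.3155 (V=32.9145), down 30.2573 (V=52.9727). Price 47.6011; hedge Δ=-1.0000, bond B=81.5980.
  t=3,j=2: stock 56.5342 → up 83.6707 (V=0.4407), down 50.3155 (V=32.9145). Price 25.2542; hedge Δ=-0.9736, bond B=80.2947.
  t=3,j=3: stock 94.0120 → up 139.1377 (V=55.9077), down 83.6707 (V=0.4407). Price 12.4139; hedge Δ=1.0000, bond B=-81.5980.
  t=2,j=0: stock 22.9709 → up 33.9969 (V=47.6011), down 20.4441 (V=61.1539). Price 57.0272; hedge Δ=-1.0000, bond B=79.9981.
  t=2,j=1: stock 38.1988 → up 56.5342 (V=25.2542), down 33.9969 (V=47.6011). Price 41.8404; hedge Δ=-0.9916, bond B=79.7165.
  t=2,j=2: stock 63.5216 → up 94.0120 (V=12.4139), down 56.5342 (V=25.2542). Price 21.9853; hedge Δ=-0.3426, bond B=43.7484.
  t=1,j=0: stock 25.8100 → up 38.1988 (V=41.8404), down 22.9709 (V=57.0272). Price 52.6284; hedge Δ=-0.9973, bond B=78.3687.
  t=1,j=1: stock 42.9200 → up 63.5216 (V=21.9853), down 38.1988 (V=41.8404). Price 36.7309; hedge Δ=-0.7841, bond B=70.3837.
  t=0,j=0: stock 29.0000 → up 42.9200 (V=36.7309), down 25.8100 (V=52.6284). Price 48.1623; hedge Δ=-0.9291, bond B=75.1071.
Root portfolio cost Δ·29+B reproduces V0=48.1623.

(0,0): Delta=-0.9291 Bond=75.1071
(1,0): Delta=-0.9973 Bond=78.3687
(1,1): Delta=-0.7841 Bond=70.3837
(2,0): Delta=-1.0000 Bond=79.9981
(2,1): Delta=-0.9916 Bond=79.7165
(2,2): Delta=-0.3426 Bond=43.7484
(3,0): Delta=-1.0000 Bond=81.5980
(3,1): Delta=-1.0000 Bond=81.5980
(3,2): Delta=-0.9736 Bond=80.2947
(3,3): Delta=1.0000 Bond=-81.5980
V0=48.1623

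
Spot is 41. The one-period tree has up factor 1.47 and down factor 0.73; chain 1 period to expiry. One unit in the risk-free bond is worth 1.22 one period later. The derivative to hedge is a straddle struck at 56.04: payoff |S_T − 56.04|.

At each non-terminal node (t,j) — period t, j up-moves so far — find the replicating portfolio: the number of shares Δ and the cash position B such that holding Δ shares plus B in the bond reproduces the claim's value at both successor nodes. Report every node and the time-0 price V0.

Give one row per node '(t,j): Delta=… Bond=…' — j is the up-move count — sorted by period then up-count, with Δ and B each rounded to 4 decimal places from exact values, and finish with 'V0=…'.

Since d<R<u, set p* = (R−d)/(u−d) = 0.6622; price each node as the discounted p*-expectation of its children.
Terminal values V(1,·): V(1,0)=26.1100, V(1,1)=4.2300
  t=0,j=0: stock 41.0000 → up 60.2700 (V=4.2300), down 29.9300 (V=26.1100). Price 9.5261; hedge Δ=-0.7212, bond B=39.0937.
Root portfolio cost Δ·41+B reproduces V0=9.5261.

(0,0): Delta=-0.7212 Bond=39.0937
V0=9.5261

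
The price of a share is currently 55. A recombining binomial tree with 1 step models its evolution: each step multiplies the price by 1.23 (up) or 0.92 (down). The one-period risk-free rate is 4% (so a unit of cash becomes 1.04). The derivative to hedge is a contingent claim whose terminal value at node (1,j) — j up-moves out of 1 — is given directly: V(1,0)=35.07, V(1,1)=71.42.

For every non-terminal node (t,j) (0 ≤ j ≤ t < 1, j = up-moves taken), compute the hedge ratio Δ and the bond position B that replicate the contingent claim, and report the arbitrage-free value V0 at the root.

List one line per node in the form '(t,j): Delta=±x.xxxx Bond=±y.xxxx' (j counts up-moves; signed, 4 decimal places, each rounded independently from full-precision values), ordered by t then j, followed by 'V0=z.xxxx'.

Under the risk-neutral measure, an up-move has probability p* = (R−d)/(u−d) = 0.3871 and values discount at R = 1.04.
Terminal payoffs: V(1,0)=35.0700, V(1,1)=71.4200
  t=0,j=0: stock 55.0000 → up 67.6500 (V=71.4200), down 50.6000 (V=35.0700). Price 47.2509; hedge Δ=2.1320, bond B=-70.0071.
Each (Δ,B) replicates both successor values, so the strategy is self-financing and V0 is arbitrage-free.

(0,0): Delta=2.1320 Bond=-70.0071
V0=47.2509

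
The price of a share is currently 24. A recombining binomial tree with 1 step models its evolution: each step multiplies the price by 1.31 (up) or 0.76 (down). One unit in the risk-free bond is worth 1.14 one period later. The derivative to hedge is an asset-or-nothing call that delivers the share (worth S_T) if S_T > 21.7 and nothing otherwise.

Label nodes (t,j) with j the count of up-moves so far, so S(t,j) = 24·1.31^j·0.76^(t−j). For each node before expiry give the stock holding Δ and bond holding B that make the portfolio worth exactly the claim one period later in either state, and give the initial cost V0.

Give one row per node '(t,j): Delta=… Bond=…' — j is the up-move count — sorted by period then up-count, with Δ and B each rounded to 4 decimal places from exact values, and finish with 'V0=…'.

Since d<R<u, set p* = (R−d)/(u−d) = 0.6909; price each node as the discounted p*-expectation of its children.
Terminal payoffs: V(1,0)=0.0000, V(1,1)=31.4400
  t=0,j=0: stock 24.0000 → up 31.4400 (V=31.4400), down 18.2400 (V=0.0000). Price 19.0545; hedge Δ=2.3818, bond B=-38.1091.
Self-financing check: at every node Δ·S+B equals the discounted successor values.

(0,0): Delta=2.3818 Bond=-38.1091
V0=19.0545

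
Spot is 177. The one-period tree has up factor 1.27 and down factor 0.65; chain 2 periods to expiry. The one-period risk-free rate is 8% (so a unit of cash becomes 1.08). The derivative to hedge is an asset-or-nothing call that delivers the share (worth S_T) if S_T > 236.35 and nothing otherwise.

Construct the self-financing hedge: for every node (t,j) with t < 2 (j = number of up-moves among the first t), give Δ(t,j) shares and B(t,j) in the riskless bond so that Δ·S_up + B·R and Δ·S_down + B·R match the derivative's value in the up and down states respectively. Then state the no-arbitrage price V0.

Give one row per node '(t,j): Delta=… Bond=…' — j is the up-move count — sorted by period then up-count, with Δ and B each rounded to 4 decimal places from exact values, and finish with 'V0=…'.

(0,0): Delta=1.6706 Bond=-177.9638
(1,0): Delta=0.0000 Bond=0.0000
(1,1): Delta=2.0484 Bond=-277.1269
V0=117.7299

Under the risk-neutral measure, an up-move has probability p* = (R−d)/(u−d) = 0.6935 and values discount at R = 1.08.
Terminal values V(2,·): V(2,0)=0.0000, V(2,1)=0.0000, V(2,2)=285.4833
  t=1,j=0: stock 115.0500 → up 146.1135 (V=0.0000), down 74.7825 (V=0.0000). Price 0.0000; hedge Δ=0.0000, bond B=0.0000.
  t=1,j=1: stock 224.7900 → up 285.4833 (V=285.4833), down 146.1135 (V=0.0000). Price 183.3301; hedge Δ=2.0484, bond B=-277.1269.
  t=0,j=0: stock 177.0000 → up 224.7900 (V=183.3301), down 115.0500 (V=0.0000). Price 117.7299; hedge Δ=1.6706, bond B=-177.9638.
Each (Δ,B) replicates both successor values, so the strategy is self-financing and V0 is arbitrage-free.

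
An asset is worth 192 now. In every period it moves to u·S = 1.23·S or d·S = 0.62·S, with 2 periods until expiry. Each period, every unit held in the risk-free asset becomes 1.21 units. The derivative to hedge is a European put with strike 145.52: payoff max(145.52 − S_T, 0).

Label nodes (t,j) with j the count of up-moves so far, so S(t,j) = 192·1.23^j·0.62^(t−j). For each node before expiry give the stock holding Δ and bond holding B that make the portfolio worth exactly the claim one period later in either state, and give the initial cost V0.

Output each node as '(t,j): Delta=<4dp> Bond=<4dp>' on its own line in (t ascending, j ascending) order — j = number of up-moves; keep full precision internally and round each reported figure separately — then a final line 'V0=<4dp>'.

(0,0): Delta=-0.0166 Bond=3.2383
(1,0): Delta=-0.9876 Bond=119.5091
(1,1): Delta=0.0000 Bond=0.0000
V0=0.0527

The replicating-portfolio and risk-neutral prices coincide; use p* = (1.21−0.62)/(1.23−0.62) = 0.9672 for the latter.
At expiry t=2: V(2,0)=71.7152, V(2,1)=0.0000, V(2,2)=0.0000
Node (1,0) S=119.0400: V=(p*·0.0000+(1−p*)·71.7152)/1.21=1.9432; Δ=(0.0000−71.7152)/(146.4192−73.8048)=-0.9876; B=V−Δ·S=119.5091
Node (1,1) S=236.1600: V=(p*·0.0000+(1−p*)·0.0000)/1.21=0.0000; Δ=(0.0000−0.0000)/(290.4768−146.4192)=0.0000; B=V−Δ·S=0.0000
Node (0,0) S=192.0000: V=(p*·0.0000+(1−p*)·1.9432)/1.21=0.0527; Δ=(0.0000−1.9432)/(236.1600−119.0400)=-0.0166; B=V−Δ·S=3.2383
The time-0 hedge costs 0.0527, which is the no-arbitrage price.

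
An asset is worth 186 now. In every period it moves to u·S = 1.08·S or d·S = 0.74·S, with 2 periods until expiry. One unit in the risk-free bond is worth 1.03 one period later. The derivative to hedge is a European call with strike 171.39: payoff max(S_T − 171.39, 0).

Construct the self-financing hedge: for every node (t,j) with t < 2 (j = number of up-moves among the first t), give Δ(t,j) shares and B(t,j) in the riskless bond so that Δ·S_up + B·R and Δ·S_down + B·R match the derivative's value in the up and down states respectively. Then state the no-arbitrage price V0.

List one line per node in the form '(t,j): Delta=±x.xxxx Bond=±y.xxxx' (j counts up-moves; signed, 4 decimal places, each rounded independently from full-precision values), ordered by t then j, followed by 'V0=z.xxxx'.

(0,0): Delta=0.5966 Bond=-79.7232
(1,0): Delta=0.0000 Bond=0.0000
(1,1): Delta=0.6671 Bond=-96.2727
V0=31.2429

Since d<R<u, set p* = (R−d)/(u−d) = 0.8529; price each node as the discounted p*-expectation of its children.
Payoff layer (t=2): V(2,0)=0.0000, V(2,1)=0.0000, V(2,2)=45.5604
Node (1,0) S=137.6400: V=(p*·0.0000+(1−p*)·0.0000)/1.03=0.0000; Δ=(0.0000−0.0000)/(148.6512−101.8536)=0.0000; B=V−Δ·S=0.0000
Node (1,1) S=200.8800: V=(p*·45.5604+(1−p*)·0.0000)/1.03=37.7285; Δ=(45.5604−0.0000)/(216.9504−148.6512)=0.6671; B=V−Δ·S=-96.2727
Node (0,0) S=186.0000: V=(p*·37.7285+(1−p*)·0.0000)/1.03=31.2429; Δ=(37.7285−0.0000)/(200.8800−137.6400)=0.5966; B=V−Δ·S=-79.7232
Root portfolio cost Δ·186+B reproduces V0=31.2429.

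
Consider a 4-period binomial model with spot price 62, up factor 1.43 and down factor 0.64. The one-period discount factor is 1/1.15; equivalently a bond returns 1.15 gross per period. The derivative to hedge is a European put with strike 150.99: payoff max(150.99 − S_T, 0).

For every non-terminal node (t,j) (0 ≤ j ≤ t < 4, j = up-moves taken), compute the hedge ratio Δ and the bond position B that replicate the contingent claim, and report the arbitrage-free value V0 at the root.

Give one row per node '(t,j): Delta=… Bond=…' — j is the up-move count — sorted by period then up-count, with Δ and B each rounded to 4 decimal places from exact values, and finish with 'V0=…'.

(0,0): Delta=-0.6090 Bond=72.8363
(1,0): Delta=-1.0000 Bond=99.2784
(1,1): Delta=-0.5129 Bond=75.2428
(2,0): Delta=-1.0000 Bond=114.1701
(2,1): Delta=-1.0000 Bond=114.1701
(2,2): Delta=-0.3932 Bond=71.3538
(3,0): Delta=-1.0000 Bond=131.2957
(3,1): Delta=-1.0000 Bond=131.2957
(3,2): Delta=-1.0000 Bond=131.2957
(3,3): Delta=-0.2441 Bond=55.0239
V0=35.0810

Since d<R<u, set p* = (R−d)/(u−d) = 0.6456; price each node as the discounted p*-expectation of its children.
Payoff layer (t=4): V(4,0)=140.5881, V(4,1)=127.7483, V(4,2)=99.0594, V(4,3)=34.9575, V(4,4)=0.0000
  t=3,j=0: stock 16.2529 → up 23.2417 (V=127.7483), down 10.4019 (V=140.5881). Price 115.0427; hedge Δ=-1.0000, bond B=131.2957.
  t=3,j=1: stock 36.3151 → up 51.9306 (V=99.0594), down 23.2417 (V=127.7483). Price 94.9805; hedge Δ=-1.0000, bond B=131.2957.
  t=3,j=2: stock 81.1416 → up 116.0325 (V=34.9575), down 51.9306 (V=99.0594). Price 50.1540; hedge Δ=-1.0000, bond B=131.2957.
  t=3,j=3: stock 181.3008 → up 259.2602 (V=0.0000), down 116.0325 (V=34.9575). Price 10.7739; hedge Δ=-0.2441, bond B=55.0239.
  t=2,j=0: stock 25.3952 → up 36.3151 (V=94.9805), down 16.2529 (V=115.0427). Price 88.7749; hedge Δ=-1.0000, bond B=114.1701.
  t=2,j=1: stock 56.7424 → up 81.1416 (V=50.1540), down 36.3151 (V=94.9805). Price 57.4277; hedge Δ=-1.0000, bond B=114.1701.
  t=2,j=2: stock 126.7838 → up 181.3008 (V=10.7739), down 81.1416 (V=50.1540). Price 21.5056; hedge Δ=-0.3932, bond B=71.3538.
  t=1,j=0: stock 39.6800 → up 56.7424 (V=57.4277), down 25.3952 (V=88.7749). Price 59.5984; hedge Δ=-1.0000, bond B=99.2784.
  t=1,j=1: stock 88.6600 → up 126.7838 (V=21.5056), down 56.7424 (V=57.4277). Price 29.7717; hedge Δ=-0.5129, bond B=75.2428.
  t=0,j=0: stock 62.0000 → up 88.6600 (V=29.7717), down 39.6800 (V=59.5984). Price 35.0810; hedge Δ=-0.6090, bond B=72.8363.
Each (Δ,B) replicates both successor values, so the strategy is self-financing and V0 is arbitrage-free.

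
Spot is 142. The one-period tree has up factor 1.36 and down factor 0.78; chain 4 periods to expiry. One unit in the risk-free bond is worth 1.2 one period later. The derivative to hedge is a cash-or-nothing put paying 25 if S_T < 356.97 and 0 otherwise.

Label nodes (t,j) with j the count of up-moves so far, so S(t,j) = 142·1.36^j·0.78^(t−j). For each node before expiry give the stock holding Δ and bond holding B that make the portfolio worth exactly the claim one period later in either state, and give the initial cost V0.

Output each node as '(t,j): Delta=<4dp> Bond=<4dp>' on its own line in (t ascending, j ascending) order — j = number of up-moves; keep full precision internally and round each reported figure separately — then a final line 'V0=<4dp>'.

Risk-neutral probability p* = (R−d)/(u−d) = (1.2−0.78)/(1.36−0.78) = 0.7241.
Terminal payoffs: V(4,0)=25.0000, V(4,1)=25.0000, V(4,2)=25.0000, V(4,3)=25.0000, V(4,4)=0.0000
Node (3,0) S=67.3864: V=(p*·25.0000+(1−p*)·25.0000)/1.2=20.8333; Δ=(25.0000−25.0000)/(91.6455−52.5614)=0.0000; B=V−Δ·S=20.8333
Node (3,1) S=117.4942: V=(p*·25.0000+(1−p*)·25.0000)/1.2=20.8333; Δ=(25.0000−25.0000)/(159.7921−91.6455)=0.0000; B=V−Δ·S=20.8333
Node (3,2) S=204.8617: V=(p*·25.0000+(1−p*)·25.0000)/1.2=20.8333; Δ=(25.0000−25.0000)/(278.6119−159.7921)=0.0000; B=V−Δ·S=20.8333
Node (3,3) S=357.1948: V=(p*·0.0000+(1−p*)·25.0000)/1.2=5.7471; Δ=(0.0000−25.0000)/(485.7849−278.6119)=-0.1207; B=V−Δ·S=48.8506
Node (2,0) S=86.3928: V=(p*·20.8333+(1−p*)·20.8333)/1.2=17.3611; Δ=(20.8333−20.8333)/(117.4942−67.3864)=0.0000; B=V−Δ·S=17.3611
Node (2,1) S=150.6336: V=(p*·20.8333+(1−p*)·20.8333)/1.2=17.3611; Δ=(20.8333−20.8333)/(204.8617−117.4942)=0.0000; B=V−Δ·S=17.3611
Node (2,2) S=262.6432: V=(p*·5.7471+(1−p*)·20.8333)/1.2=8.2574; Δ=(5.7471−20.8333)/(357.1948−204.8617)=-0.0990; B=V−Δ·S=34.2681
Node (1,0) S=110.7600: V=(p*·17.3611+(1−p*)·17.3611)/1.2=14.4676; Δ=(17.3611−17.3611)/(150.6336−86.3928)=0.0000; B=V−Δ·S=14.4676
Node (1,1) S=193.1200: V=(p*·8.2574+(1−p*)·17.3611)/1.2=8.9740; Δ=(8.2574−17.3611)/(262.6432−150.6336)=-0.0813; B=V−Δ·S=24.6701
Node (0,0) S=142.0000: V=(p*·8.9740+(1−p*)·14.4676)/1.2=8.7412; Δ=(8.9740−14.4676)/(193.1200−110.7600)=-0.0667; B=V−Δ·S=18.2130
Check: Δ(0,0)·S0 + B(0,0) = 8.7412 = V0.

(0,0): Delta=-0.0667 Bond=18.2130
(1,0): Delta=0.0000 Bond=14.4676
(1,1): Delta=-0.0813 Bond=24.6701
(2,0): Delta=0.0000 Bond=17.3611
(2,1): Delta=0.0000 Bond=17.3611
(2,2): Delta=-0.0990 Bond=34.2681
(3,0): Delta=0.0000 Bond=20.8333
(3,1): Delta=0.0000 Bond=20.8333
(3,2): Delta=0.0000 Bond=20.8333
(3,3): Delta=-0.1207 Bond=48.8506
V0=8.7412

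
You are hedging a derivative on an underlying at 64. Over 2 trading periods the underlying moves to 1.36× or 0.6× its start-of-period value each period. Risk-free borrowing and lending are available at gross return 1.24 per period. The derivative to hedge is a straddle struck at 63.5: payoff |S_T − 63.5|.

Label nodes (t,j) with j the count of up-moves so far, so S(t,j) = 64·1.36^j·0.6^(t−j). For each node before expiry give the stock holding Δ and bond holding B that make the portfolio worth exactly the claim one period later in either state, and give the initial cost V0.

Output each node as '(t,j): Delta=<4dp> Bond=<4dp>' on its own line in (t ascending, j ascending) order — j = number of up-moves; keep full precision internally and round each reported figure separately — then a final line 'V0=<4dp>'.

(0,0): Delta=0.5323 Bond=-6.1545
(1,0): Delta=-1.0000 Bond=51.2097
(1,1): Delta=0.6591 Bond=-18.6643
V0=27.9143

Since d<R<u, set p* = (R−d)/(u−d) = 0.8421; price each node as the discounted p*-expectation of its children.
At expiry t=2: V(2,0)=40.4600, V(2,1)=11.2760, V(2,2)=54.8744
(1,0): S=38.4000. Δ = (V_up−V_dn)/(S_up−S_dn) = (11.2760−40.4600)/(52.2240−23.0400) = -1.0000. V = [p*·11.2760 + (1−p*)·40.4600]/1.24 = 12.8097. B = V − Δ·S = 51.2097.
(1,1): S=87.0400. Δ = (V_up−V_dn)/(S_up−S_dn) = (54.8744−11.2760)/(118.3744−52.2240) = 0.6591. V = [p*·54.8744 + (1−p*)·11.2760]/1.24 = 38.7020. B = V − Δ·S = -18.6643.
(0,0): S=64.0000. Δ = (V_up−V_dn)/(S_up−S_dn) = (38.7020−12.8097)/(87.0400−38.4000) = 0.5323. V = [p*·38.7020 + (1−p*)·12.8097]/1.24 = 27.9143. B = V − Δ·S = -6.1545.
Self-financing check: at every node Δ·S+B equals the discounted successor values.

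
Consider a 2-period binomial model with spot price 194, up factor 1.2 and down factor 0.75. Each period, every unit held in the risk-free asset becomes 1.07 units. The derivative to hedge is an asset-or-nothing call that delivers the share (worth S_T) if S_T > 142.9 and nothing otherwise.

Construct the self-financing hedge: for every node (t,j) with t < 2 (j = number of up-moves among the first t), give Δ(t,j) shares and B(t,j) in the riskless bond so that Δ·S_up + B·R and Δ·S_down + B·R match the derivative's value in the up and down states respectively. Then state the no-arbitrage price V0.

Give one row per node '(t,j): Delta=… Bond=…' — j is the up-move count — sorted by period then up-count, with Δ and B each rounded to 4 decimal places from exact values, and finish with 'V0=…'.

Under the risk-neutral measure, an up-move has probability p* = (R−d)/(u−d) = 0.7111 and values discount at R = 1.07.
At expiry t=2: V(2,0)=0.0000, V(2,1)=174.6000, V(2,2)=279.3600
Node (1,0) S=145.5000: V=(p*·174.6000+(1−p*)·0.0000)/1.07=116.0374; Δ=(174.6000−0.0000)/(174.6000−109.1250)=2.6667; B=V−Δ·S=-271.9626
Node (1,1) S=232.8000: V=(p*·279.3600+(1−p*)·174.6000)/1.07=232.8000; Δ=(279.3600−174.6000)/(279.3600−174.6000)=1.0000; B=V−Δ·S=0.0000
Node (0,0) S=194.0000: V=(p*·232.8000+(1−p*)·116.0374)/1.07=186.0454; Δ=(232.8000−116.0374)/(232.8000−145.5000)=1.3375; B=V−Δ·S=-73.4271
Self-financing check: at every node Δ·S+B equals the discounted successor values.

(0,0): Delta=1.3375 Bond=-73.4271
(1,0): Delta=2.6667 Bond=-271.9626
(1,1): Delta=1.0000 Bond=0.0000
V0=186.0454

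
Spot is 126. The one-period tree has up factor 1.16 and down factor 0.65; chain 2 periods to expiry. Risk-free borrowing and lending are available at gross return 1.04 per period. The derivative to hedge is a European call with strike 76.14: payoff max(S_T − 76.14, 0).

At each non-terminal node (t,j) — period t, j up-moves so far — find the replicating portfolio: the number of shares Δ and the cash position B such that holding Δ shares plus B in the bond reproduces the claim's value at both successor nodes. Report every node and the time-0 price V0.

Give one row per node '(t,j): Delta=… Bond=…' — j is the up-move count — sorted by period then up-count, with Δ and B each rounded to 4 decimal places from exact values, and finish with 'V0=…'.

(0,0): Delta=0.9194 Bond=-59.0623
(1,0): Delta=0.4516 Bond=-23.1176
(1,1): Delta=1.0000 Bond=-73.2115
V0=56.7767

The replicating-portfolio and risk-neutral prices coincide; use p* = (1.04−0.65)/(1.16−0.65) = 0.7647 for the latter.
Terminal values V(2,·): V(2,0)=0.0000, V(2,1)=18.8640, V(2,2)=93.4056
  t=1,j=0: stock 81.9000 → up 95.0040 (V=18.8640), down 53.2350 (V=0.0000). Price 13.8706; hedge Δ=0.4516, bond B=-23.1176.
  t=1,j=1: stock 146.1600 → up 169.5456 (V=93.4056), down 95.0040 (V=18.8640). Price 72.9485; hedge Δ=1.0000, bond B=-73.2115.
  t=0,j=0: stock 126.0000 → up 146.1600 (V=72.9485), down 81.9000 (V=13.8706). Price 56.7767; hedge Δ=0.9194, bond B=-59.0623.
The time-0 hedge costs 56.7767, which is the no-arbitrage price.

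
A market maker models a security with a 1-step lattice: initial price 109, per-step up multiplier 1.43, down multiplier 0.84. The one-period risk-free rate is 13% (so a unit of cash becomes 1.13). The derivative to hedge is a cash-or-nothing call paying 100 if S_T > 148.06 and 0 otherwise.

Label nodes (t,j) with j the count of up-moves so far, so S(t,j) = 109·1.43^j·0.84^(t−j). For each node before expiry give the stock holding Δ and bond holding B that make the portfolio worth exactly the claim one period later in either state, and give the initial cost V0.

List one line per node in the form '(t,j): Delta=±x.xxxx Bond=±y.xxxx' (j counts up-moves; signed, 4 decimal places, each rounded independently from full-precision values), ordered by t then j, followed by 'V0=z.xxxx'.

The replicating-portfolio and risk-neutral prices coincide; use p* = (1.13−0.84)/(1.43−0.84) = 0.4915 for the latter.
Terminal values V(1,·): V(1,0)=0.0000, V(1,1)=100.0000
(0,0): S=109.0000. Δ = (V_up−V_dn)/(S_up−S_dn) = (100.0000−0.0000)/(155.8700−91.5600) = 1.5550. V = [p*·100.0000 + (1−p*)·0.0000]/1.13 = 43.4978. B = V − Δ·S = -125.9937.
The time-0 hedge costs 43.4978, which is the no-arbitrage price.

(0,0): Delta=1.5550 Bond=-125.9937
V0=43.4978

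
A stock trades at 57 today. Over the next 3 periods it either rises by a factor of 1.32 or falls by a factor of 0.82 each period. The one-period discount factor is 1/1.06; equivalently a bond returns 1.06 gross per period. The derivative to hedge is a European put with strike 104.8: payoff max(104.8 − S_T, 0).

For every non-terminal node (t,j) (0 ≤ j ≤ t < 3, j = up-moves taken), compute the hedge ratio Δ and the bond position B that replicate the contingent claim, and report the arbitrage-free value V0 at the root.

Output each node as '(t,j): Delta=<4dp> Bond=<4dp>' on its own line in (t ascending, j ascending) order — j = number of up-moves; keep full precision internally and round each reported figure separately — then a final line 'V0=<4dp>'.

(0,0): Delta=-0.8108 Bond=79.6489
(1,0): Delta=-1.0000 Bond=93.2716
(1,1): Delta=-0.6835 Bond=74.8470
(2,0): Delta=-1.0000 Bond=98.8679
(2,1): Delta=-1.0000 Bond=98.8679
(2,2): Delta=-0.4704 Bond=58.1802
V0=33.4340

Since d<R<u, set p* = (R−d)/(u−d) = 0.4800; price each node as the discounted p*-expectation of its children.
At expiry t=3: V(3,0)=73.3720, V(3,1)=54.2086, V(3,2)=23.3602, V(3,3)=0.0000
(2,0): S=38.3268. Δ = (V_up−V_dn)/(S_up−S_dn) = (54.2086−73.3720)/(50.5914−31.4280) = -1.0000. V = [p*·54.2086 + (1−p*)·73.3720]/1.06 = 60.5411. B = V − Δ·S = 98.8679.
(2,1): S=61.6968. Δ = (V_up−V_dn)/(S_up−S_dn) = (23.3602−54.2086)/(81.4398−50.5914) = -1.0000. V = [p*·23.3602 + (1−p*)·54.2086]/1.06 = 37.1711. B = V − Δ·S = 98.8679.
(2,2): S=99.3168. Δ = (V_up−V_dn)/(S_up−S_dn) = (0.0000−23.3602)/(131.0982−81.4398) = -0.4704. V = [p*·0.0000 + (1−p*)·23.3602]/1.06 = 11.4597. B = V − Δ·S = 58.1802.
(1,0): S=46.7400. Δ = (V_up−V_dn)/(S_up−S_dn) = (37.1711−60.5411)/(61.6968−38.3268) = -1.0000. V = [p*·37.1711 + (1−p*)·60.5411]/1.06 = 46.5316. B = V − Δ·S = 93.2716.
(1,1): S=75.2400. Δ = (V_up−V_dn)/(S_up−S_dn) = (11.4597−37.1711)/(99.3168−61.6968) = -0.6835. V = [p*·11.4597 + (1−p*)·37.1711]/1.06 = 23.4242. B = V − Δ·S = 74.8470.
(0,0): S=57.0000. Δ = (V_up−V_dn)/(S_up−S_dn) = (23.4242−46.5316)/(75.2400−46.7400) = -0.8108. V = [p*·23.4242 + (1−p*)·46.5316]/1.06 = 33.4340. B = V − Δ·S = 79.6489.
The time-0 hedge costs 33.4340, which is the no-arbitrage price.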